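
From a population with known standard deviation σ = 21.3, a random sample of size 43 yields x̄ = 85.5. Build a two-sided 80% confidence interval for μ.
(81.34, 89.66)

z-interval (σ known):
z* = 1.282 for 80% confidence

Margin of error = z* · σ/√n = 1.282 · 21.3/√43 = 4.16

CI: (85.5 - 4.16, 85.5 + 4.16) = (81.34, 89.66)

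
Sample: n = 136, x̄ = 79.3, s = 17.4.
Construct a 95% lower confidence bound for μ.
μ ≥ 76.83

Lower bound (one-sided):
t* = 1.656 (one-sided for 95%)
Lower bound = x̄ - t* · s/√n = 79.3 - 1.656 · 17.4/√136 = 76.83

We are 95% confident that μ ≥ 76.83.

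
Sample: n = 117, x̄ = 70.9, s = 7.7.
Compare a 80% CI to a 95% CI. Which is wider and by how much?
95% CI is wider by 0.98

df = 116
80% CI: t* = 1.289, (69.98, 71.82), width = 2 · t* · s/√n = 1.84
95% CI: t* = 1.981, (69.49, 72.31), width = 2 · t* · s/√n = 2.82

The 95% CI is wider by 2.82 - 1.84 = 0.98.
Higher confidence requires a wider interval.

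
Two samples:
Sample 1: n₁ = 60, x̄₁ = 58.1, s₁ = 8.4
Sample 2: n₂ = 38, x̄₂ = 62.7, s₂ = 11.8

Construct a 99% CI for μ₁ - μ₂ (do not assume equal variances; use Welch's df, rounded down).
(-10.45, 1.25)

Difference: x̄₁ - x̄₂ = -4.60
SE = √(s₁²/n₁ + s₂²/n₂) = √(8.4²/60 + 11.8²/38) = 2.2000
df = 60.64 → 60 (Welch–Satterthwaite, rounded down)
t* = 2.660

CI: -4.60 ± 2.660 · 2.2000 = -4.60 ± 5.85 = (-10.45, 1.25)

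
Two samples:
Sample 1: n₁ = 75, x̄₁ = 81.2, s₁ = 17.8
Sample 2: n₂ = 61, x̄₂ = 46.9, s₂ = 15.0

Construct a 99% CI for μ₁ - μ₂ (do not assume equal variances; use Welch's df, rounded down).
(26.95, 41.65)

Difference: x̄₁ - x̄₂ = 34.30
SE = √(s₁²/n₁ + s₂²/n₂) = √(17.8²/75 + 15.0²/61) = 2.8130
df = 133.82 → 133 (Welch–Satterthwaite, rounded down)
t* = 2.613

CI: 34.30 ± 2.613 · 2.8130 = 34.30 ± 7.35 = (26.95, 41.65)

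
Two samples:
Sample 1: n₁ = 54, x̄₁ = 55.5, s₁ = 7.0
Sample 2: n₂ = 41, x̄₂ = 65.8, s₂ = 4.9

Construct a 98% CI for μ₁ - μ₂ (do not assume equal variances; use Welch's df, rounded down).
(-13.19, -7.41)

Difference: x̄₁ - x̄₂ = -10.30
SE = √(s₁²/n₁ + s₂²/n₂) = √(7.0²/54 + 4.9²/41) = 1.2219
df = 92.46 → 92 (Welch–Satterthwaite, rounded down)
t* = 2.368

CI: -10.30 ± 2.368 · 1.2219 = -10.30 ± 2.89 = (-13.19, -7.41)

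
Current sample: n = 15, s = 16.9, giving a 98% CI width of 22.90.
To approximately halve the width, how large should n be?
n ≈ 60

CI width ∝ 1/√n
To reduce width by factor 2, need √n to grow by 2 → need 2² = 4 times as many samples.

Current: n = 15, width = 22.90
New: n = 60, width ≈ 10.43

Width reduced by factor of 22.90/10.43 = 2.20.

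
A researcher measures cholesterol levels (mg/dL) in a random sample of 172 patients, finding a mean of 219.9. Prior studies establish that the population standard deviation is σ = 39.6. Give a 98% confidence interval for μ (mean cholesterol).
(212.88, 226.92)

z-interval (σ known):
z* = 2.326 for 98% confidence

Margin of error = z* · σ/√n = 2.326 · 39.6/√172 = 7.02

CI: (219.9 - 7.02, 219.9 + 7.02) = (212.88, 226.92)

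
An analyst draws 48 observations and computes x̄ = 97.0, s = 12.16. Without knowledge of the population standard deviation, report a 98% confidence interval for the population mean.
(92.77, 101.23)

t-interval (σ unknown):
df = n - 1 = 47
t* = 2.408 for 98% confidence

Margin of error = t* · s/√n = 2.408 · 12.16/√48 = 4.23

CI: (92.77, 101.23)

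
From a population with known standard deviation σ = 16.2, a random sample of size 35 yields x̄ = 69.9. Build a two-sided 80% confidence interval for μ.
(66.39, 73.41)

z-interval (σ known):
z* = 1.282 for 80% confidence

Margin of error = z* · σ/√n = 1.282 · 16.2/√35 = 3.51

CI: (69.9 - 3.51, 69.9 + 3.51) = (66.39, 73.41)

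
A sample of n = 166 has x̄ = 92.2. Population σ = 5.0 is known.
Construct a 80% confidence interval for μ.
(91.70, 92.70)

z-interval (σ known):
z* = 1.282 for 80% confidence

Margin of error = z* · σ/√n = 1.282 · 5.0/√166 = 0.50

CI: (92.2 - 0.50, 92.2 + 0.50) = (91.70, 92.70)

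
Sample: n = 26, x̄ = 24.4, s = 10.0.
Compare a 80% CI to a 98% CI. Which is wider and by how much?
98% CI is wider by 4.59

df = 25
80% CI: t* = 1.316, (21.82, 26.98), width = 2 · t* · s/√n = 5.16
98% CI: t* = 2.485, (19.53, 29.27), width = 2 · t* · s/√n = 9.75

The 98% CI is wider by 9.75 - 5.16 = 4.59.
Higher confidence requires a wider interval.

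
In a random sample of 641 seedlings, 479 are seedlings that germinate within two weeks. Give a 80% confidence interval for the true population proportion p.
(0.725, 0.769)

Proportion CI:
p̂ = 479/641 = 0.74727
SE = √(p̂(1-p̂)/n) = √(0.74727 · 0.25273 / 641) = 0.01716

z* = 1.282
Margin = z* · SE = 1.282 · 0.01716 = 0.0220

CI: 0.74727 ± 0.0220 = (0.725, 0.769)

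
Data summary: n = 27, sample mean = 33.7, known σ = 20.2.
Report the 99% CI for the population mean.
(23.69, 43.71)

z-interval (σ known):
z* = 2.576 for 99% confidence

Margin of error = z* · σ/√n = 2.576 · 20.2/√27 = 10.01

CI: (33.7 - 10.01, 33.7 + 10.01) = (23.69, 43.71)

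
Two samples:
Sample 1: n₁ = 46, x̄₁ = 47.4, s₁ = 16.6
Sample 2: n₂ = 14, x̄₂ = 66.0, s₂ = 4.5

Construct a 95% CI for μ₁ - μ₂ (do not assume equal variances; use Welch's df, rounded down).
(-24.06, -13.14)

Difference: x̄₁ - x̄₂ = -18.60
SE = √(s₁²/n₁ + s₂²/n₂) = √(16.6²/46 + 4.5²/14) = 2.7271
df = 57.71 → 57 (Welch–Satterthwaite, rounded down)
t* = 2.002

CI: -18.60 ± 2.002 · 2.7271 = -18.60 ± 5.46 = (-24.06, -13.14)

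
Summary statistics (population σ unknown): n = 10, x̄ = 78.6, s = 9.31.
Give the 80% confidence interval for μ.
(74.53, 82.67)

t-interval (σ unknown):
df = n - 1 = 9
t* = 1.383 for 80% confidence

Margin of error = t* · s/√n = 1.383 · 9.31/√10 = 4.07

CI: (74.53, 82.67)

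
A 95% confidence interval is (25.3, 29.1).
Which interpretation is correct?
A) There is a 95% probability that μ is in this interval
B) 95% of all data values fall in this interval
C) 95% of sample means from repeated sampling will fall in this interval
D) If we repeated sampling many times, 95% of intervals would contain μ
D

A) Wrong — μ is fixed; the randomness lives in the interval, not in μ.
B) Wrong — a CI is about the parameter μ, not individual data values.
C) Wrong — coverage applies to intervals containing μ, not to future x̄ values.
D) Correct — this is the frequentist long-run coverage interpretation.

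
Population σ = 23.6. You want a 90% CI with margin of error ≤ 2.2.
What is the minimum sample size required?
n ≥ 312

For margin E ≤ 2.2:
n ≥ (z* · σ / E)²
n ≥ (1.645 · 23.6 / 2.2)²
n ≥ 311.39

Minimum n = 312 (rounding up)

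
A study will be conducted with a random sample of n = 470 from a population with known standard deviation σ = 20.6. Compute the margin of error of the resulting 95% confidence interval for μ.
Margin of error = 1.86

Margin of error = z* · σ/√n
= 1.960 · 20.6/√470
= 1.960 · 20.6/21.6795
= 1.86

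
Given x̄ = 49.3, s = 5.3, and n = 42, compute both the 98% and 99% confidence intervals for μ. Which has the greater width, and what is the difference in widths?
99% CI is wider by 0.46

df = 41
98% CI: t* = 2.421, (47.32, 51.28), width = 2 · t* · s/√n = 3.96
99% CI: t* = 2.701, (47.09, 51.51), width = 2 · t* · s/√n = 4.42

The 99% CI is wider by 4.42 - 3.96 = 0.46.
Higher confidence requires a wider interval.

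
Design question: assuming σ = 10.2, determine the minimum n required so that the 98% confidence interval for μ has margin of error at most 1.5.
n ≥ 251

For margin E ≤ 1.5:
n ≥ (z* · σ / E)²
n ≥ (2.326 · 10.2 / 1.5)²
n ≥ 250.17

Minimum n = 251 (rounding up)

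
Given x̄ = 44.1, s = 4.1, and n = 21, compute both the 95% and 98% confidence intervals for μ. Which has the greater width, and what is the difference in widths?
98% CI is wider by 0.79

df = 20
95% CI: t* = 2.086, (42.23, 45.97), width = 2 · t* · s/√n = 3.73
98% CI: t* = 2.528, (41.84, 46.36), width = 2 · t* · s/√n = 4.52

The 98% CI is wider by 4.52 - 3.73 = 0.79.
Higher confidence requires a wider interval.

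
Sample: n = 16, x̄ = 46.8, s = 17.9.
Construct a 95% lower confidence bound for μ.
μ ≥ 38.96

Lower bound (one-sided):
t* = 1.753 (one-sided for 95%)
Lower bound = x̄ - t* · s/√n = 46.8 - 1.753 · 17.9/√16 = 38.96

We are 95% confident that μ ≥ 38.96.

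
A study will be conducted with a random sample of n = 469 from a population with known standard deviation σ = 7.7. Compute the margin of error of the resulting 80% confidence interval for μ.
Margin of error = 0.46

Margin of error = z* · σ/√n
= 1.282 · 7.7/√469
= 1.282 · 7.7/21.6564
= 0.46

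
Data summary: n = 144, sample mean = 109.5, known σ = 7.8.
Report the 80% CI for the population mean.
(108.67, 110.33)

z-interval (σ known):
z* = 1.282 for 80% confidence

Margin of error = z* · σ/√n = 1.282 · 7.8/√144 = 0.83

CI: (109.5 - 0.83, 109.5 + 0.83) = (108.67, 110.33)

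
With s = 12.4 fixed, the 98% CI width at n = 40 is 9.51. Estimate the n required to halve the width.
n ≈ 160

CI width ∝ 1/√n
To reduce width by factor 2, need √n to grow by 2 → need 2² = 4 times as many samples.

Current: n = 40, width = 9.51
New: n = 160, width ≈ 4.61

Width reduced by factor of 9.51/4.61 = 2.06.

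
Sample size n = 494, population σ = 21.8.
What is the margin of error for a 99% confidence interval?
Margin of error = 2.53

Margin of error = z* · σ/√n
= 2.576 · 21.8/√494
= 2.576 · 21.8/22.2261
= 2.53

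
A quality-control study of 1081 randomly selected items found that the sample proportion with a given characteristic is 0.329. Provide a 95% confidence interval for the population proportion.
(0.301, 0.357)

Proportion CI:
SE = √(p̂(1-p̂)/n) = √(0.329 · 0.671 / 1081) = 0.01429

z* = 1.960
Margin = z* · SE = 1.960 · 0.01429 = 0.0280

CI: 0.329 ± 0.0280 = (0.301, 0.357)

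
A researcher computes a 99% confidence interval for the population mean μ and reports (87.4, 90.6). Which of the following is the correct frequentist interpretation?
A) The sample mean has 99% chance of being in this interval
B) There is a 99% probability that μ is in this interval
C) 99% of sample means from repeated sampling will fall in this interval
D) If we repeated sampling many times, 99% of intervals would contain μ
D

A) Wrong — x̄ is observed and sits in the interval by construction.
B) Wrong — μ is fixed; the randomness lives in the interval, not in μ.
C) Wrong — coverage applies to intervals containing μ, not to future x̄ values.
D) Correct — this is the frequentist long-run coverage interpretation.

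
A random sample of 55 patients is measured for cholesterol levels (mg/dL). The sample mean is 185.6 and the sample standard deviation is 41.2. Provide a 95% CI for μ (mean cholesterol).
(174.46, 196.74)

t-interval (σ unknown):
df = n - 1 = 54
t* = 2.005 for 95% confidence

Margin of error = t* · s/√n = 2.005 · 41.2/√55 = 11.14

CI: (174.46, 196.74)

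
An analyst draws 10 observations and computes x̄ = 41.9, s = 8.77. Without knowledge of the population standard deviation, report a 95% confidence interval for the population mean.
(35.63, 48.17)

t-interval (σ unknown):
df = n - 1 = 9
t* = 2.262 for 95% confidence

Margin of error = t* · s/√n = 2.262 · 8.77/√10 = 6.27

CI: (35.63, 48.17)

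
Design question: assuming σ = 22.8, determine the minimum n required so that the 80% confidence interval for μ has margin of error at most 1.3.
n ≥ 506

For margin E ≤ 1.3:
n ≥ (z* · σ / E)²
n ≥ (1.282 · 22.8 / 1.3)²
n ≥ 505.54

Minimum n = 506 (rounding up)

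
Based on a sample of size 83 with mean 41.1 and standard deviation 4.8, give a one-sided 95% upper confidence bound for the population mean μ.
μ ≤ 41.98

Upper bound (one-sided):
t* = 1.664 (one-sided for 95%)
Upper bound = x̄ + t* · s/√n = 41.1 + 1.664 · 4.8/√83 = 41.98

We are 95% confident that μ ≤ 41.98.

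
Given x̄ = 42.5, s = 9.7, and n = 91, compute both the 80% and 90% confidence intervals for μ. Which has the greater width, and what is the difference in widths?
90% CI is wider by 0.75

df = 90
80% CI: t* = 1.291, (41.19, 43.81), width = 2 · t* · s/√n = 2.63
90% CI: t* = 1.662, (40.81, 44.19), width = 2 · t* · s/√n = 3.38

The 90% CI is wider by 3.38 - 2.63 = 0.75.
Higher confidence requires a wider interval.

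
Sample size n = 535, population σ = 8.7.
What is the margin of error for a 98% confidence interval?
Margin of error = 0.87

Margin of error = z* · σ/√n
= 2.326 · 8.7/√535
= 2.326 · 8.7/23.1301
= 0.87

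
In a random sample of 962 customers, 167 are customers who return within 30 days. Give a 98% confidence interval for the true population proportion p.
(0.145, 0.202)

Proportion CI:
p̂ = 167/962 = 0.17360
SE = √(p̂(1-p̂)/n) = √(0.17360 · 0.82640 / 962) = 0.01221

z* = 2.326
Margin = z* · SE = 2.326 · 0.01221 = 0.0284

CI: 0.17360 ± 0.0284 = (0.145, 0.202)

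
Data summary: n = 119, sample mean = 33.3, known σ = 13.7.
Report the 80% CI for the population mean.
(31.69, 34.91)

z-interval (σ known):
z* = 1.282 for 80% confidence

Margin of error = z* · σ/√n = 1.282 · 13.7/√119 = 1.61

CI: (33.3 - 1.61, 33.3 + 1.61) = (31.69, 34.91)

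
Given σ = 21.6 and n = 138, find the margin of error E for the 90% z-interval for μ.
Margin of error = 3.02

Margin of error = z* · σ/√n
= 1.645 · 21.6/√138
= 1.645 · 21.6/11.7473
= 3.02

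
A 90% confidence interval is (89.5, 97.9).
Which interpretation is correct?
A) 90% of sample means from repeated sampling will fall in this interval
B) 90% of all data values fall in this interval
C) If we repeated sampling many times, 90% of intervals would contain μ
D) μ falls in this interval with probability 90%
C

A) Wrong — coverage applies to intervals containing μ, not to future x̄ values.
B) Wrong — a CI is about the parameter μ, not individual data values.
C) Correct — this is the frequentist long-run coverage interpretation.
D) Wrong — μ is fixed; the randomness lives in the interval, not in μ.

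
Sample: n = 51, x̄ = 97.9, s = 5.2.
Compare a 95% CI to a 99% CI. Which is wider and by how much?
99% CI is wider by 0.97

df = 50
95% CI: t* = 2.009, (96.44, 99.36), width = 2 · t* · s/√n = 2.93
99% CI: t* = 2.678, (95.95, 99.85), width = 2 · t* · s/√n = 3.90

The 99% CI is wider by 3.90 - 2.93 = 0.97.
Higher confidence requires a wider interval.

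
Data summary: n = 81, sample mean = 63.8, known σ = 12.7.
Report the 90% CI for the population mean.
(61.48, 66.12)

z-interval (σ known):
z* = 1.645 for 90% confidence

Margin of error = z* · σ/√n = 1.645 · 12.7/√81 = 2.32

CI: (63.8 - 2.32, 63.8 + 2.32) = (61.48, 66.12)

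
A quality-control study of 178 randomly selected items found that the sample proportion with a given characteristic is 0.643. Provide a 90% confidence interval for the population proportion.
(0.584, 0.702)

Proportion CI:
SE = √(p̂(1-p̂)/n) = √(0.643 · 0.357 / 178) = 0.03591

z* = 1.645
Margin = z* · SE = 1.645 · 0.03591 = 0.0591

CI: 0.643 ± 0.0591 = (0.584, 0.702)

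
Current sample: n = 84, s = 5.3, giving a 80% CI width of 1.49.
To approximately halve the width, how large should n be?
n ≈ 336

CI width ∝ 1/√n
To reduce width by factor 2, need √n to grow by 2 → need 2² = 4 times as many samples.

Current: n = 84, width = 1.49
New: n = 336, width ≈ 0.74

Width reduced by factor of 1.49/0.74 = 2.01.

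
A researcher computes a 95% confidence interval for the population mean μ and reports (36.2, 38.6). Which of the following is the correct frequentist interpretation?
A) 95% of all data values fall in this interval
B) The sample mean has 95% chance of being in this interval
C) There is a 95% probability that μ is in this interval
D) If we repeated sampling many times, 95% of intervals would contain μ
D

A) Wrong — a CI is about the parameter μ, not individual data values.
B) Wrong — x̄ is observed and sits in the interval by construction.
C) Wrong — μ is fixed; the randomness lives in the interval, not in μ.
D) Correct — this is the frequentist long-run coverage interpretation.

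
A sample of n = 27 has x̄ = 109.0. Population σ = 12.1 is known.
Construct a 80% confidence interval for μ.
(106.01, 111.99)

z-interval (σ known):
z* = 1.282 for 80% confidence

Margin of error = z* · σ/√n = 1.282 · 12.1/√27 = 2.99

CI: (109.0 - 2.99, 109.0 + 2.99) = (106.01, 111.99)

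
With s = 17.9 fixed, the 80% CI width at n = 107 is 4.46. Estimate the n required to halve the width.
n ≈ 428

CI width ∝ 1/√n
To reduce width by factor 2, need √n to grow by 2 → need 2² = 4 times as many samples.

Current: n = 107, width = 4.46
New: n = 428, width ≈ 2.22

Width reduced by factor of 4.46/2.22 = 2.01.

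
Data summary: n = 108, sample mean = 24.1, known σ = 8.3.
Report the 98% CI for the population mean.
(22.24, 25.96)

z-interval (σ known):
z* = 2.326 for 98% confidence

Margin of error = z* · σ/√n = 2.326 · 8.3/√108 = 1.86

CI: (24.1 - 1.86, 24.1 + 1.86) = (22.24, 25.96)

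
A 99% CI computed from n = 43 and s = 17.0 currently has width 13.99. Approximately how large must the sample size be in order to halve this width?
n ≈ 172

CI width ∝ 1/√n
To reduce width by factor 2, need √n to grow by 2 → need 2² = 4 times as many samples.

Current: n = 43, width = 13.99
New: n = 172, width ≈ 6.75

Width reduced by factor of 13.99/6.75 = 2.07.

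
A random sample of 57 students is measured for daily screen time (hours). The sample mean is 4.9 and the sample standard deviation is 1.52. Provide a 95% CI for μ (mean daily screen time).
(4.50, 5.30)

t-interval (σ unknown):
df = n - 1 = 56
t* = 2.003 for 95% confidence

Margin of error = t* · s/√n = 2.003 · 1.52/√57 = 0.40

CI: (4.50, 5.30)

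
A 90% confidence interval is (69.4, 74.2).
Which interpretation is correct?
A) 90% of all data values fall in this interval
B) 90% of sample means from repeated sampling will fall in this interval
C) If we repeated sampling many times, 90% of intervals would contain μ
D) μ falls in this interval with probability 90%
C

A) Wrong — a CI is about the parameter μ, not individual data values.
B) Wrong — coverage applies to intervals containing μ, not to future x̄ values.
C) Correct — this is the frequentist long-run coverage interpretation.
D) Wrong — μ is fixed; the randomness lives in the interval, not in μ.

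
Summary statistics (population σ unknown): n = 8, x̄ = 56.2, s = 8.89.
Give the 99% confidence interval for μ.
(45.20, 67.20)

t-interval (σ unknown):
df = n - 1 = 7
t* = 3.499 for 99% confidence

Margin of error = t* · s/√n = 3.499 · 8.89/√8 = 11.00

CI: (45.20, 67.20)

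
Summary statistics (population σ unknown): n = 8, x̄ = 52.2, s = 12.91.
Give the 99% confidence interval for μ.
(36.23, 68.17)

t-interval (σ unknown):
df = n - 1 = 7
t* = 3.499 for 99% confidence

Margin of error = t* · s/√n = 3.499 · 12.91/√8 = 15.97

CI: (36.23, 68.17)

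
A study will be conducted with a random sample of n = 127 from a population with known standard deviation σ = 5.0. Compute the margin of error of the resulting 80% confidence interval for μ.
Margin of error = 0.57

Margin of error = z* · σ/√n
= 1.282 · 5.0/√127
= 1.282 · 5.0/11.2694
= 0.57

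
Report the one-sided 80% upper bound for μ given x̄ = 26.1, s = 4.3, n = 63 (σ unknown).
μ ≤ 26.56

Upper bound (one-sided):
t* = 0.847 (one-sided for 80%)
Upper bound = x̄ + t* · s/√n = 26.1 + 0.847 · 4.3/√63 = 26.56

We are 80% confident that μ ≤ 26.56.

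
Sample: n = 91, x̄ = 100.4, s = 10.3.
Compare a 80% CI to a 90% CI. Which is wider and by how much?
90% CI is wider by 0.80

df = 90
80% CI: t* = 1.291, (99.01, 101.79), width = 2 · t* · s/√n = 2.79
90% CI: t* = 1.662, (98.61, 102.19), width = 2 · t* · s/√n = 3.59

The 90% CI is wider by 3.59 - 2.79 = 0.80.
Higher confidence requires a wider interval.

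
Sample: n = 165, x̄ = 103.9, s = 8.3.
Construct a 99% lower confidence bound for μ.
μ ≥ 102.38

Lower bound (one-sided):
t* = 2.349 (one-sided for 99%)
Lower bound = x̄ - t* · s/√n = 103.9 - 2.349 · 8.3/√165 = 102.38

We are 99% confident that μ ≥ 102.38.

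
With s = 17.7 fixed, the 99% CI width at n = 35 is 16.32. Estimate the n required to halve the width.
n ≈ 140

CI width ∝ 1/√n
To reduce width by factor 2, need √n to grow by 2 → need 2² = 4 times as many samples.

Current: n = 35, width = 16.32
New: n = 140, width ≈ 7.81

Width reduced by factor of 16.32/7.81 = 2.09.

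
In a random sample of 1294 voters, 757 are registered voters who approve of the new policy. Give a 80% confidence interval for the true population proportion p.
(0.567, 0.603)

Proportion CI:
p̂ = 757/1294 = 0.58501
SE = √(p̂(1-p̂)/n) = √(0.58501 · 0.41499 / 1294) = 0.01370

z* = 1.282
Margin = z* · SE = 1.282 · 0.01370 = 0.0176

CI: 0.58501 ± 0.0176 = (0.567, 0.603)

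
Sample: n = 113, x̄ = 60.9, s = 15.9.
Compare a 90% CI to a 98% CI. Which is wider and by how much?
98% CI is wider by 2.10

df = 112
90% CI: t* = 1.659, (58.42, 63.38), width = 2 · t* · s/√n = 4.96
98% CI: t* = 2.360, (57.37, 64.43), width = 2 · t* · s/√n = 7.06

The 98% CI is wider by 7.06 - 4.96 = 2.10.
Higher confidence requires a wider interval.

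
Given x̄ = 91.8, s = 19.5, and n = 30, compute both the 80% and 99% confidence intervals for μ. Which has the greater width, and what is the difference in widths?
99% CI is wider by 10.29

df = 29
80% CI: t* = 1.311, (87.13, 96.47), width = 2 · t* · s/√n = 9.33
99% CI: t* = 2.756, (81.99, 101.61), width = 2 · t* · s/√n = 19.62

The 99% CI is wider by 19.62 - 9.33 = 10.29.
Higher confidence requires a wider interval.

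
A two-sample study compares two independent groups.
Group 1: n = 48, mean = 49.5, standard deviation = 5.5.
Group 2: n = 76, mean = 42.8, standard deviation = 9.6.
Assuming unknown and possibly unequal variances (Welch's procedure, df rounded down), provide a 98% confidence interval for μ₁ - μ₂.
(3.50, 9.90)

Difference: x̄₁ - x̄₂ = 6.70
SE = √(s₁²/n₁ + s₂²/n₂) = √(5.5²/48 + 9.6²/76) = 1.3575
df = 121.04 → 121 (Welch–Satterthwaite, rounded down)
t* = 2.358

CI: 6.70 ± 2.358 · 1.3575 = 6.70 ± 3.20 = (3.50, 9.90)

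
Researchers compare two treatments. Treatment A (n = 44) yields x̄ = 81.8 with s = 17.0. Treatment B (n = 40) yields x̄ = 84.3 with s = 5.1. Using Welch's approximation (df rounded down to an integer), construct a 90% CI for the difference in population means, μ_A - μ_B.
(-7.00, 2.00)

Difference: x̄₁ - x̄₂ = -2.50
SE = √(s₁²/n₁ + s₂²/n₂) = √(17.0²/44 + 5.1²/40) = 2.6867
df = 51.38 → 51 (Welch–Satterthwaite, rounded down)
t* = 1.675

CI: -2.50 ± 1.675 · 2.6867 = -2.50 ± 4.50 = (-7.00, 2.00)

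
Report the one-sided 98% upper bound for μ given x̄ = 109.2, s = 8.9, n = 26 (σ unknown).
μ ≤ 112.98

Upper bound (one-sided):
t* = 2.167 (one-sided for 98%)
Upper bound = x̄ + t* · s/√n = 109.2 + 2.167 · 8.9/√26 = 112.98

We are 98% confident that μ ≤ 112.98.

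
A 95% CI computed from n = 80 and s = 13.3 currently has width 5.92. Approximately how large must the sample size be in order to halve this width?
n ≈ 320

CI width ∝ 1/√n
To reduce width by factor 2, need √n to grow by 2 → need 2² = 4 times as many samples.

Current: n = 80, width = 5.92
New: n = 320, width ≈ 2.92

Width reduced by factor of 5.92/2.92 = 2.03.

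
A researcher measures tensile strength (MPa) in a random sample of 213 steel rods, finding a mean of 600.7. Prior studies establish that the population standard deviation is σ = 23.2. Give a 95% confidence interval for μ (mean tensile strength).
(597.58, 603.82)

z-interval (σ known):
z* = 1.960 for 95% confidence

Margin of error = z* · σ/√n = 1.960 · 23.2/√213 = 3.12

CI: (600.7 - 3.12, 600.7 + 3.12) = (597.58, 603.82)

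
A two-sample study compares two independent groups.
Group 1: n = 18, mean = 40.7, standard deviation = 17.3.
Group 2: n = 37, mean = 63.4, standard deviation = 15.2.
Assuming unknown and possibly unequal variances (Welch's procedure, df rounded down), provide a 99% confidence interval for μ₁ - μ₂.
(-35.85, -9.55)

Difference: x̄₁ - x̄₂ = -22.70
SE = √(s₁²/n₁ + s₂²/n₂) = √(17.3²/18 + 15.2²/37) = 4.7824
df = 30.16 → 30 (Welch–Satterthwaite, rounded down)
t* = 2.750

CI: -22.70 ± 2.750 · 4.7824 = -22.70 ± 13.15 = (-35.85, -9.55)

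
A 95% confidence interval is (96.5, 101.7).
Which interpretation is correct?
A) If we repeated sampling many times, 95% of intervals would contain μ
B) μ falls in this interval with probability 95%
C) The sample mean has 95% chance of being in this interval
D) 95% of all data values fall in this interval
A

A) Correct — this is the frequentist long-run coverage interpretation.
B) Wrong — μ is fixed; the randomness lives in the interval, not in μ.
C) Wrong — x̄ is observed and sits in the interval by construction.
D) Wrong — a CI is about the parameter μ, not individual data values.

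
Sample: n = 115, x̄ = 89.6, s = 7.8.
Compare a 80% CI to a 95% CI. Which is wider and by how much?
95% CI is wider by 1.00

df = 114
80% CI: t* = 1.289, (88.66, 90.54), width = 2 · t* · s/√n = 1.88
95% CI: t* = 1.981, (88.16, 91.04), width = 2 · t* · s/√n = 2.88

The 95% CI is wider by 2.88 - 1.88 = 1.00.
Higher confidence requires a wider interval.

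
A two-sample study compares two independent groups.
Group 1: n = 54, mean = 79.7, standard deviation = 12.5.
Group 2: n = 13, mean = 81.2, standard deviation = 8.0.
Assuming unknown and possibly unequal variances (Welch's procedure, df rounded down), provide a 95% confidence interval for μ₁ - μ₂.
(-7.23, 4.23)

Difference: x̄₁ - x̄₂ = -1.50
SE = √(s₁²/n₁ + s₂²/n₂) = √(12.5²/54 + 8.0²/13) = 2.7958
df = 28.06 → 28 (Welch–Satterthwaite, rounded down)
t* = 2.048

CI: -1.50 ± 2.048 · 2.7958 = -1.50 ± 5.73 = (-7.23, 4.23)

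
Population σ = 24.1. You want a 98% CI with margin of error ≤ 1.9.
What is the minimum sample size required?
n ≥ 871

For margin E ≤ 1.9:
n ≥ (z* · σ / E)²
n ≥ (2.326 · 24.1 / 1.9)²
n ≥ 870.45

Minimum n = 871 (rounding up)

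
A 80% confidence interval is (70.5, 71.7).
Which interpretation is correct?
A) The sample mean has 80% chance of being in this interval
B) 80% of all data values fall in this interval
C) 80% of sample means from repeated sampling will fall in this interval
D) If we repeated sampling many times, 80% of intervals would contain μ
D

A) Wrong — x̄ is observed and sits in the interval by construction.
B) Wrong — a CI is about the parameter μ, not individual data values.
C) Wrong — coverage applies to intervals containing μ, not to future x̄ values.
D) Correct — this is the frequentist long-run coverage interpretation.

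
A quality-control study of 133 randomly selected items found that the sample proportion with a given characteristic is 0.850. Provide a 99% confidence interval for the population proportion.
(0.770, 0.930)

Proportion CI:
SE = √(p̂(1-p̂)/n) = √(0.850 · 0.150 / 133) = 0.03096

z* = 2.576
Margin = z* · SE = 2.576 · 0.03096 = 0.0798

CI: 0.850 ± 0.0798 = (0.770, 0.930)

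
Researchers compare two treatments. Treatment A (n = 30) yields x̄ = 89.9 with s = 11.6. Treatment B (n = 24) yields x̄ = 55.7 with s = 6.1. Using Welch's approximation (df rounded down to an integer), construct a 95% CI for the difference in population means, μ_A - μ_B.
(29.25, 39.15)

Difference: x̄₁ - x̄₂ = 34.20
SE = √(s₁²/n₁ + s₂²/n₂) = √(11.6²/30 + 6.1²/24) = 2.4568
df = 45.64 → 45 (Welch–Satterthwaite, rounded down)
t* = 2.014

CI: 34.20 ± 2.014 · 2.4568 = 34.20 ± 4.95 = (29.25, 39.15)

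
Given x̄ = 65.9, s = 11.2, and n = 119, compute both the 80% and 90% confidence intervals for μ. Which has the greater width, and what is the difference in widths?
90% CI is wider by 0.75

df = 118
80% CI: t* = 1.289, (64.58, 67.22), width = 2 · t* · s/√n = 2.65
90% CI: t* = 1.658, (64.20, 67.60), width = 2 · t* · s/√n = 3.40

The 90% CI is wider by 3.40 - 2.65 = 0.75.
Higher confidence requires a wider interval.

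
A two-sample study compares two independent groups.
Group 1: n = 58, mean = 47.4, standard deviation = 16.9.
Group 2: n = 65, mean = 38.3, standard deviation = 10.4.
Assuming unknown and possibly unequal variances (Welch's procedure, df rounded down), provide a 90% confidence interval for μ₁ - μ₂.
(4.83, 13.37)

Difference: x̄₁ - x̄₂ = 9.10
SE = √(s₁²/n₁ + s₂²/n₂) = √(16.9²/58 + 10.4²/65) = 2.5668
df = 92.61 → 92 (Welch–Satterthwaite, rounded down)
t* = 1.662

CI: 9.10 ± 1.662 · 2.5668 = 9.10 ± 4.27 = (4.83, 13.37)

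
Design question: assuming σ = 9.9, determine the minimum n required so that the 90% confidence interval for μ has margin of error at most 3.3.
n ≥ 25

For margin E ≤ 3.3:
n ≥ (z* · σ / E)²
n ≥ (1.645 · 9.9 / 3.3)²
n ≥ 24.35

Minimum n = 25 (rounding up)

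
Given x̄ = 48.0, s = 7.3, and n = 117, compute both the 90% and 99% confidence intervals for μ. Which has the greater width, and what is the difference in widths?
99% CI is wider by 1.30

df = 116
90% CI: t* = 1.658, (46.88, 49.12), width = 2 · t* · s/√n = 2.24
99% CI: t* = 2.619, (46.23, 49.77), width = 2 · t* · s/√n = 3.54

The 99% CI is wider by 3.54 - 2.24 = 1.30.
Higher confidence requires a wider interval.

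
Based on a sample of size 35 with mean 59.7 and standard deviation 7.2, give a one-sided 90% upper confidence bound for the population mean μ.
μ ≤ 61.29

Upper bound (one-sided):
t* = 1.307 (one-sided for 90%)
Upper bound = x̄ + t* · s/√n = 59.7 + 1.307 · 7.2/√35 = 61.29

We are 90% confident that μ ≤ 61.29.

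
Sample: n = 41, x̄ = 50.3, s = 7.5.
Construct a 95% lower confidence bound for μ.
μ ≥ 48.33

Lower bound (one-sided):
t* = 1.684 (one-sided for 95%)
Lower bound = x̄ - t* · s/√n = 50.3 - 1.684 · 7.5/√41 = 48.33

We are 95% confident that μ ≥ 48.33.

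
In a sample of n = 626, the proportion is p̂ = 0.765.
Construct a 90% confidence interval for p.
(0.737, 0.793)

Proportion CI:
SE = √(p̂(1-p̂)/n) = √(0.765 · 0.235 / 626) = 0.01695

z* = 1.645
Margin = z* · SE = 1.645 · 0.01695 = 0.0279

CI: 0.765 ± 0.0279 = (0.737, 0.793)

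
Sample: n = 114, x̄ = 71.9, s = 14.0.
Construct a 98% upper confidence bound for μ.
μ ≤ 74.62

Upper bound (one-sided):
t* = 2.078 (one-sided for 98%)
Upper bound = x̄ + t* · s/√n = 71.9 + 2.078 · 14.0/√114 = 74.62

We are 98% confident that μ ≤ 74.62.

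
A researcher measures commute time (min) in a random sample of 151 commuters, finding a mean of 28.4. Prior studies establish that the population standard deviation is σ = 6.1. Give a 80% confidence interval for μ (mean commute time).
(27.76, 29.04)

z-interval (σ known):
z* = 1.282 for 80% confidence

Margin of error = z* · σ/√n = 1.282 · 6.1/√151 = 0.64

CI: (28.4 - 0.64, 28.4 + 0.64) = (27.76, 29.04)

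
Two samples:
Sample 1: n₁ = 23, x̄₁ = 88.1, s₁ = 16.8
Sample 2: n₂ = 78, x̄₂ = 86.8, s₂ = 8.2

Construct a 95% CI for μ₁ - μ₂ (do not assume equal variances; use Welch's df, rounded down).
(-6.17, 8.77)

Difference: x̄₁ - x̄₂ = 1.30
SE = √(s₁²/n₁ + s₂²/n₂) = √(16.8²/23 + 8.2²/78) = 3.6240
df = 25.16 → 25 (Welch–Satterthwaite, rounded down)
t* = 2.060

CI: 1.30 ± 2.060 · 3.6240 = 1.30 ± 7.47 = (-6.17, 8.77)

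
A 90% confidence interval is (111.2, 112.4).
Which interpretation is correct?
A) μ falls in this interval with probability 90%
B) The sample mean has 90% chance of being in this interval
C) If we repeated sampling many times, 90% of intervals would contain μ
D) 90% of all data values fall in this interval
C

A) Wrong — μ is fixed; the randomness lives in the interval, not in μ.
B) Wrong — x̄ is observed and sits in the interval by construction.
C) Correct — this is the frequentist long-run coverage interpretation.
D) Wrong — a CI is about the parameter μ, not individual data values.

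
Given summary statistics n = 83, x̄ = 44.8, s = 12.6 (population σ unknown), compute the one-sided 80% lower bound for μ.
μ ≥ 43.63

Lower bound (one-sided):
t* = 0.846 (one-sided for 80%)
Lower bound = x̄ - t* · s/√n = 44.8 - 0.846 · 12.6/√83 = 43.63

We are 80% confident that μ ≥ 43.63.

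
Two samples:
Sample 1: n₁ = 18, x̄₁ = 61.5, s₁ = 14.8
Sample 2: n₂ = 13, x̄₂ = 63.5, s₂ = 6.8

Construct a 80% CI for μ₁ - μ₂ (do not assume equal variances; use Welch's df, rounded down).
(-7.22, 3.22)

Difference: x̄₁ - x̄₂ = -2.00
SE = √(s₁²/n₁ + s₂²/n₂) = √(14.8²/18 + 6.8²/13) = 3.9656
df = 25.33 → 25 (Welch–Satterthwaite, rounded down)
t* = 1.316

CI: -2.00 ± 1.316 · 3.9656 = -2.00 ± 5.22 = (-7.22, 3.22)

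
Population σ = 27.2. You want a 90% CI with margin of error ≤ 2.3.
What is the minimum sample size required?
n ≥ 379

For margin E ≤ 2.3:
n ≥ (z* · σ / E)²
n ≥ (1.645 · 27.2 / 2.3)²
n ≥ 378.45

Minimum n = 379 (rounding up)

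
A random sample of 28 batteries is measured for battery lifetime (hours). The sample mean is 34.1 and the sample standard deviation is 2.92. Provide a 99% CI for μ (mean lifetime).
(32.57, 35.63)

t-interval (σ unknown):
df = n - 1 = 27
t* = 2.771 for 99% confidence

Margin of error = t* · s/√n = 2.771 · 2.92/√28 = 1.53

CI: (32.57, 35.63)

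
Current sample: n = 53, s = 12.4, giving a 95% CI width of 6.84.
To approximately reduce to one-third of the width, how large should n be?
n ≈ 477

CI width ∝ 1/√n
To reduce width by factor 3, need √n to grow by 3 → need 3² = 9 times as many samples.

Current: n = 53, width = 6.84
New: n = 477, width ≈ 2.23

Width reduced by factor of 6.84/2.23 = 3.07.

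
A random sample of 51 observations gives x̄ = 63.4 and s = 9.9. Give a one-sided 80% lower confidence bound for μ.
μ ≥ 62.22

Lower bound (one-sided):
t* = 0.849 (one-sided for 80%)
Lower bound = x̄ - t* · s/√n = 63.4 - 0.849 · 9.9/√51 = 62.22

We are 80% confident that μ ≥ 62.22.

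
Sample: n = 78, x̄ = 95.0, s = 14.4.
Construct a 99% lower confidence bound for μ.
μ ≥ 91.13

Lower bound (one-sided):
t* = 2.376 (one-sided for 99%)
Lower bound = x̄ - t* · s/√n = 95.0 - 2.376 · 14.4/√78 = 91.13

We are 99% confident that μ ≥ 91.13.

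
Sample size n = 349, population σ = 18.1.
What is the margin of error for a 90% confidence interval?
Margin of error = 1.59

Margin of error = z* · σ/√n
= 1.645 · 18.1/√349
= 1.645 · 18.1/18.6815
= 1.59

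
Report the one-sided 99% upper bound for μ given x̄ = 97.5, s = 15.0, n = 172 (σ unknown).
μ ≤ 100.19

Upper bound (one-sided):
t* = 2.348 (one-sided for 99%)
Upper bound = x̄ + t* · s/√n = 97.5 + 2.348 · 15.0/√172 = 100.19

We are 99% confident that μ ≤ 100.19.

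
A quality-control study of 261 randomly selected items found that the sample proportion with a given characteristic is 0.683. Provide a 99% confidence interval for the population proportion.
(0.609, 0.757)

Proportion CI:
SE = √(p̂(1-p̂)/n) = √(0.683 · 0.317 / 261) = 0.02880

z* = 2.576
Margin = z* · SE = 2.576 · 0.02880 = 0.0742

CI: 0.683 ± 0.0742 = (0.609, 0.757)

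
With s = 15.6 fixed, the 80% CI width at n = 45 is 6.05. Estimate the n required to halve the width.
n ≈ 180

CI width ∝ 1/√n
To reduce width by factor 2, need √n to grow by 2 → need 2² = 4 times as many samples.

Current: n = 45, width = 6.05
New: n = 180, width ≈ 2.99

Width reduced by factor of 6.05/2.99 = 2.02.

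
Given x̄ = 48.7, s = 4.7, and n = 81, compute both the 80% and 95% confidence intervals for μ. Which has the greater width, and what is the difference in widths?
95% CI is wider by 0.73

df = 80
80% CI: t* = 1.292, (48.03, 49.37), width = 2 · t* · s/√n = 1.35
95% CI: t* = 1.990, (47.66, 49.74), width = 2 · t* · s/√n = 2.08

The 95% CI is wider by 2.08 - 1.35 = 0.73.
Higher confidence requires a wider interval.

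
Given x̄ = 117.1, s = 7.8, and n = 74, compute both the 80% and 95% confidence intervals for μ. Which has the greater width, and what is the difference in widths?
95% CI is wider by 1.27

df = 73
80% CI: t* = 1.293, (115.93, 118.27), width = 2 · t* · s/√n = 2.34
95% CI: t* = 1.993, (115.29, 118.91), width = 2 · t* · s/√n = 3.61

The 95% CI is wider by 3.61 - 2.34 = 1.27.
Higher confidence requires a wider interval.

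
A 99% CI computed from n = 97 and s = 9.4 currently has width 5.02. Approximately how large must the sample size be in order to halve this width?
n ≈ 388

CI width ∝ 1/√n
To reduce width by factor 2, need √n to grow by 2 → need 2² = 4 times as many samples.

Current: n = 97, width = 5.02
New: n = 388, width ≈ 2.47

Width reduced by factor of 5.02/2.47 = 2.03.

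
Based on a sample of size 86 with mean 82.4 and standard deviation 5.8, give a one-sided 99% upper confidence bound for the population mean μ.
μ ≤ 83.88

Upper bound (one-sided):
t* = 2.371 (one-sided for 99%)
Upper bound = x̄ + t* · s/√n = 82.4 + 2.371 · 5.8/√86 = 83.88

We are 99% confident that μ ≤ 83.88.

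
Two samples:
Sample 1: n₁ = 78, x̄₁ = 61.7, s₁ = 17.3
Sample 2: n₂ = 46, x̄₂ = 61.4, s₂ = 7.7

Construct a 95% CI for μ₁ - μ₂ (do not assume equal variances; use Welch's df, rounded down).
(-4.19, 4.79)

Difference: x̄₁ - x̄₂ = 0.30
SE = √(s₁²/n₁ + s₂²/n₂) = √(17.3²/78 + 7.7²/46) = 2.2641
df = 115.18 → 115 (Welch–Satterthwaite, rounded down)
t* = 1.981

CI: 0.30 ± 1.981 · 2.2641 = 0.30 ± 4.49 = (-4.19, 4.79)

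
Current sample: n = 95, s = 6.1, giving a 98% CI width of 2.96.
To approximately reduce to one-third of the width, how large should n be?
n ≈ 855

CI width ∝ 1/√n
To reduce width by factor 3, need √n to grow by 3 → need 3² = 9 times as many samples.

Current: n = 95, width = 2.96
New: n = 855, width ≈ 0.97

Width reduced by factor of 2.96/0.97 = 3.05.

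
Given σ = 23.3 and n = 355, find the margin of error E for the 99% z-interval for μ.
Margin of error = 3.19

Margin of error = z* · σ/√n
= 2.576 · 23.3/√355
= 2.576 · 23.3/18.8414
= 3.19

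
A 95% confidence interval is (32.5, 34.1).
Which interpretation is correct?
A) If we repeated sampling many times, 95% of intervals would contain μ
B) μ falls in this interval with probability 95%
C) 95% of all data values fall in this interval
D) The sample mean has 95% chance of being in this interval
A

A) Correct — this is the frequentist long-run coverage interpretation.
B) Wrong — μ is fixed; the randomness lives in the interval, not in μ.
C) Wrong — a CI is about the parameter μ, not individual data values.
D) Wrong — x̄ is observed and sits in the interval by construction.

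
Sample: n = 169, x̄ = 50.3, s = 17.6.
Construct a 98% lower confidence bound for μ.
μ ≥ 47.50

Lower bound (one-sided):
t* = 2.070 (one-sided for 98%)
Lower bound = x̄ - t* · s/√n = 50.3 - 2.070 · 17.6/√169 = 47.50

We are 98% confident that μ ≥ 47.50.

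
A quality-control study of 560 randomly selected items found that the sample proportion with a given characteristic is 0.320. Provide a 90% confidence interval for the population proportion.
(0.288, 0.352)

Proportion CI:
SE = √(p̂(1-p̂)/n) = √(0.320 · 0.680 / 560) = 0.01971

z* = 1.645
Margin = z* · SE = 1.645 · 0.01971 = 0.0324

CI: 0.320 ± 0.0324 = (0.288, 0.352)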